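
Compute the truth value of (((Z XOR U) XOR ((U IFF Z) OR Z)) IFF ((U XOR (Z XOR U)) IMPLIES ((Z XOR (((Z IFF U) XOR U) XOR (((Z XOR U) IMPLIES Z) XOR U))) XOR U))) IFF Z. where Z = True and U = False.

True

Substituting Z=True, U=False:
Z XOR U = True XOR False = True
U IFF Z = False IFF True = False
(U IFF Z) OR Z = False OR True = True
(Z XOR U) XOR ((U IFF Z) OR Z) = True XOR True = False
Z XOR U = True XOR False = True
U XOR (Z XOR U) = False XOR True = True
Z IFF U = True IFF False = False
(Z IFF U) XOR U = False XOR False = False
Z XOR U = True XOR False = True
(Z XOR U) IMPLIES Z = True IMPLIES True = True
((Z XOR U) IMPLIES Z) XOR U = True XOR False = True
((Z IFF U) XOR U) XOR (((Z XOR U) IMPLIES Z) XOR U) = False XOR True = True
Z XOR (((Z IFF U) XOR U) XOR (((Z XOR U) IMPLIES Z) XOR U)) = True XOR True = False
(Z XOR (((Z IFF U) XOR U) XOR (((Z XOR U) IMPLIES Z) XOR U))) XOR U = False XOR False = False
(U XOR (Z XOR U)) IMPLIES ((Z XOR (((Z IFF U) XOR U) XOR (((Z XOR U) IMPLIES Z) XOR U))) XOR U) = True IMPLIES False = False
((Z XOR U) XOR ((U IFF Z) OR Z)) IFF ((U XOR (Z XOR U)) IMPLIES ((Z XOR (((Z IFF U) XOR U) XOR (((Z XOR U) IMPLIES Z) XOR U))) XOR U)) = False IFF False = True
(((Z XOR U) XOR ((U IFF Z) OR Z)) IFF ((U XOR (Z XOR U)) IMPLIES ((Z XOR (((Z IFF U) XOR U) XOR (((Z XOR U) IMPLIES Z) XOR U))) XOR U))) IFF Z = True IFF True = True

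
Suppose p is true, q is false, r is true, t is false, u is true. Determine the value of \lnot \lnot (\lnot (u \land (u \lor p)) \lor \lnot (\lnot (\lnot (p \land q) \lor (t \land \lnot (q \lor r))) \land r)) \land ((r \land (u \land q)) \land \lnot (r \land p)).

\text{False}

Substituting p=\text{True}, q=\text{False}, r=\text{True}, t=\text{False}, u=\text{True}:
u \lor p = \text{True} \lor \text{True} = \text{True}
u \land (u \lor p) = \text{True} \land \text{True} = \text{True}
\lnot (u \land (u \lor p)) = \lnot \text{True} = \text{False}
p \land q = \text{True} \land \text{False} = \text{False}
\lnot (p \land q) = \lnot \text{False} = \text{True}
q \lor r = \text{False} \lor \text{True} = \text{True}
\lnot (q \lor r) = \lnot \text{True} = \text{False}
t \land \lnot (q \lor r) = \text{False} \land \text{False} = \text{False}
\lnot (p \land q) \lor (t \land \lnot (q \lor r)) = \text{True} \lor \text{False} = \text{True}
\lnot (\lnot (p \land q) \lor (t \land \lnot (q \lor r))) = \lnot \text{True} = \text{False}
\lnot (\lnot (p \land q) \lor (t \land \lnot (q \lor r))) \land r = \text{False} \land \text{True} = \text{False}
\lnot (\lnot (\lnot (p \land q) \lor (t \land \lnot (q \lor r))) \land r) = \lnot \text{False} = \text{True}
\lnot (u \land (u \lor p)) \lor \lnot (\lnot (\lnot (p \land q) \lor (t \land \lnot (q \lor r))) \land r) = \text{False} \lor \text{True} = \text{True}
\lnot (\lnot (u \land (u \lor p)) \lor \lnot (\lnot (\lnot (p \land q) \lor (t \land \lnot (q \lor r))) \land r)) = \lnot \text{True} = \text{False}
\lnot \lnot (\lnot (u \land (u \lor p)) \lor \lnot (\lnot (\lnot (p \land q) \lor (t \land \lnot (q \lor r))) \land r)) = \lnot \text{False} = \text{True}
u \land q = \text{True} \land \text{False} = \text{False}
r \land (u \land q) = \text{True} \land \text{False} = \text{False}
r \land p = \text{True} \land \text{True} = \text{True}
\lnot (r \land p) = \lnot \text{True} = \text{False}
(r \land (u \land q)) \land \lnot (r \land p) = \text{False} \land \text{False} = \text{False}
\lnot \lnot (\lnot (u \land (u \lor p)) \lor \lnot (\lnot (\lnot (p \land q) \lor (t \land \lnot (q \lor r))) \land r)) \land ((r \land (u \land q)) \land \lnot (r \land p)) = \text{True} \land \text{False} = \text{False}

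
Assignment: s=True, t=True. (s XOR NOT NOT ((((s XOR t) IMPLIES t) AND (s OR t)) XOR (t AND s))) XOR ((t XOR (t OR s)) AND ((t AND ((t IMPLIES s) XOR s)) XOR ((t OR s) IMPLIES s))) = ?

s XOR t = True XOR True = False
(s XOR t) IMPLIES t = False IMPLIES True = True
s OR t = True OR True = True
((s XOR t) IMPLIES t) AND (s OR t) = True AND True = True
t AND s = True AND True = True
(((s XOR t) IMPLIES t) AND (s OR t)) XOR (t AND s) = True XOR True = False
NOT ((((s XOR t) IMPLIES t) AND (s OR t)) XOR (t AND s)) = NOT False = True
NOT NOT ((((s XOR t) IMPLIES t) AND (s OR t)) XOR (t AND s)) = NOT True = False
s XOR NOT NOT ((((s XOR t) IMPLIES t) AND (s OR t)) XOR (t AND s)) = True XOR False = True
t OR s = True OR True = True
t XOR (t OR s) = True XOR True = False
t IMPLIES s = True IMPLIES True = True
(t IMPLIES s) XOR s = True XOR True = False
t AND ((t IMPLIES s) XOR s) = True AND False = False
t OR s = True OR True = True
(t OR s) IMPLIES s = True IMPLIES True = True
(t AND ((t IMPLIES s) XOR s)) XOR ((t OR s) IMPLIES s) = False XOR True = True
(t XOR (t OR s)) AND ((t AND ((t IMPLIES s) XOR s)) XOR ((t OR s) IMPLIES s)) = False AND True = False
(s XOR NOT NOT ((((s XOR t) IMPLIES t) AND (s OR t)) XOR (t AND s))) XOR ((t XOR (t OR s)) AND ((t AND ((t IMPLIES s) XOR s)) XOR ((t OR s) IMPLIES s))) = True XOR False = True

True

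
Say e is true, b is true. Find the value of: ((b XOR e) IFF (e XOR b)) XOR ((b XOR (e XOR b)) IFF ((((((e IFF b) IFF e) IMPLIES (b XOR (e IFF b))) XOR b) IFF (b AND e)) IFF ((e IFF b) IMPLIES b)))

Substituting e=True, b=True:
b XOR e = True XOR True = False
e XOR b = True XOR True = False
(b XOR e) IFF (e XOR b) = False IFF False = True
e XOR b = True XOR True = False
b XOR (e XOR b) = True XOR False = True
e IFF b = True IFF True = True
(e IFF b) IFF e = True IFF True = True
e IFF b = True IFF True = True
b XOR (e IFF b) = True XOR True = False
((e IFF b) IFF e) IMPLIES (b XOR (e IFF b)) = True IMPLIES False = False
(((e IFF b) IFF e) IMPLIES (b XOR (e IFF b))) XOR b = False XOR True = True
b AND e = True AND True = True
((((e IFF b) IFF e) IMPLIES (b XOR (e IFF b))) XOR b) IFF (b AND e) = True IFF True = True
e IFF b = True IFF True = True
(e IFF b) IMPLIES b = True IMPLIES True = True
(((((e IFF b) IFF e) IMPLIES (b XOR (e IFF b))) XOR b) IFF (b AND e)) IFF ((e IFF b) IMPLIES b) = True IFF True = True
(b XOR (e XOR b)) IFF ((((((e IFF b) IFF e) IMPLIES (b XOR (e IFF b))) XOR b) IFF (b AND e)) IFF ((e IFF b) IMPLIES b)) = True IFF True = True
((b XOR e) IFF (e XOR b)) XOR ((b XOR (e XOR b)) IFF ((((((e IFF b) IFF e) IMPLIES (b XOR (e IFF b))) XOR b) IFF (b AND e)) IFF ((e IFF b) IMPLIES b))) = True XOR True = False

False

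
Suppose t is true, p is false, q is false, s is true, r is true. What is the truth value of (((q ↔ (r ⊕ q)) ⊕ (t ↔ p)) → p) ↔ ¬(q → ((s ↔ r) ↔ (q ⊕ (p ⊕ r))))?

r ⊕ q = T ⊕ F = T
q ↔ (r ⊕ q) = F ↔ T = F
t ↔ p = T ↔ F = F
(q ↔ (r ⊕ q)) ⊕ (t ↔ p) = F ⊕ F = F
((q ↔ (r ⊕ q)) ⊕ (t ↔ p)) → p = F → F = T
s ↔ r = T ↔ T = T
p ⊕ r = F ⊕ T = T
q ⊕ (p ⊕ r) = F ⊕ T = T
(s ↔ r) ↔ (q ⊕ (p ⊕ r)) = T ↔ T = T
q → ((s ↔ r) ↔ (q ⊕ (p ⊕ r))) = F → T = T
¬(q → ((s ↔ r) ↔ (q ⊕ (p ⊕ r)))) = ¬T = F
(((q ↔ (r ⊕ q)) ⊕ (t ↔ p)) → p) ↔ ¬(q → ((s ↔ r) ↔ (q ⊕ (p ⊕ r)))) = T ↔ F = F

F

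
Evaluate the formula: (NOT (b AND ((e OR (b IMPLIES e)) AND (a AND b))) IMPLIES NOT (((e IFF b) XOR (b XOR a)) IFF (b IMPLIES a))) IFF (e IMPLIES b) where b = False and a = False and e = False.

b IMPLIES e = False IMPLIES False = True
e OR (b IMPLIES e) = False OR True = True
a AND b = False AND False = False
(e OR (b IMPLIES e)) AND (a AND b) = True AND False = False
b AND ((e OR (b IMPLIES e)) AND (a AND b)) = False AND False = False
NOT (b AND ((e OR (b IMPLIES e)) AND (a AND b))) = NOT False = True
e IFF b = False IFF False = True
b XOR a = False XOR False = False
(e IFF b) XOR (b XOR a) = True XOR False = True
b IMPLIES a = False IMPLIES False = True
((e IFF b) XOR (b XOR a)) IFF (b IMPLIES a) = True IFF True = True
NOT (((e IFF b) XOR (b XOR a)) IFF (b IMPLIES a)) = NOT True = False
NOT (b AND ((e OR (b IMPLIES e)) AND (a AND b))) IMPLIES NOT (((e IFF b) XOR (b XOR a)) IFF (b IMPLIES a)) = True IMPLIES False = False
e IMPLIES b = False IMPLIES False = True
(NOT (b AND ((e OR (b IMPLIES e)) AND (a AND b))) IMPLIES NOT (((e IFF b) XOR (b XOR a)) IFF (b IMPLIES a))) IFF (e IMPLIES b) = False IFF True = False

False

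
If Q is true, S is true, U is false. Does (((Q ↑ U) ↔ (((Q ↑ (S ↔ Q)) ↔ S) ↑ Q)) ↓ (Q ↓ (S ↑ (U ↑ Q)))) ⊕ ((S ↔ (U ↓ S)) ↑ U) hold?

T

Substituting Q=T, S=T, U=F:
Q ↑ U = T ↑ F = T
S ↔ Q = T ↔ T = T
Q ↑ (S ↔ Q) = T ↑ T = F
(Q ↑ (S ↔ Q)) ↔ S = F ↔ T = F
((Q ↑ (S ↔ Q)) ↔ S) ↑ Q = F ↑ T = T
(Q ↑ U) ↔ (((Q ↑ (S ↔ Q)) ↔ S) ↑ Q) = T ↔ T = T
U ↑ Q = F ↑ T = T
S ↑ (U ↑ Q) = T ↑ T = F
Q ↓ (S ↑ (U ↑ Q)) = T ↓ F = F
((Q ↑ U) ↔ (((Q ↑ (S ↔ Q)) ↔ S) ↑ Q)) ↓ (Q ↓ (S ↑ (U ↑ Q))) = T ↓ F = F
U ↓ S = F ↓ T = F
S ↔ (U ↓ S) = T ↔ F = F
(S ↔ (U ↓ S)) ↑ U = F ↑ F = T
(((Q ↑ U) ↔ (((Q ↑ (S ↔ Q)) ↔ S) ↑ Q)) ↓ (Q ↓ (S ↑ (U ↑ Q)))) ⊕ ((S ↔ (U ↓ S)) ↑ U) = F ⊕ T = T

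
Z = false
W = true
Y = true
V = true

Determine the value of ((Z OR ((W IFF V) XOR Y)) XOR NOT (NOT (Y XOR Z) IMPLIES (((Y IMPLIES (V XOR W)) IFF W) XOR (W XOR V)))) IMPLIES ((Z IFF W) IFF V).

W IFF V = true IFF true = true
(W IFF V) XOR Y = true XOR true = false
Z OR ((W IFF V) XOR Y) = false OR false = false
Y XOR Z = true XOR false = true
NOT (Y XOR Z) = NOT true = false
V XOR W = true XOR true = false
Y IMPLIES (V XOR W) = true IMPLIES false = false
(Y IMPLIES (V XOR W)) IFF W = false IFF true = false
W XOR V = true XOR true = false
((Y IMPLIES (V XOR W)) IFF W) XOR (W XOR V) = false XOR false = false
NOT (Y XOR Z) IMPLIES (((Y IMPLIES (V XOR W)) IFF W) XOR (W XOR V)) = false IMPLIES false = true
NOT (NOT (Y XOR Z) IMPLIES (((Y IMPLIES (V XOR W)) IFF W) XOR (W XOR V))) = NOT true = false
(Z OR ((W IFF V) XOR Y)) XOR NOT (NOT (Y XOR Z) IMPLIES (((Y IMPLIES (V XOR W)) IFF W) XOR (W XOR V))) = false XOR false = false
Z IFF W = false IFF true = false
(Z IFF W) IFF V = false IFF true = false
((Z OR ((W IFF V) XOR Y)) XOR NOT (NOT (Y XOR Z) IMPLIES (((Y IMPLIES (V XOR W)) IFF W) XOR (W XOR V)))) IMPLIES ((Z IFF W) IFF V) = false IMPLIES false = true

true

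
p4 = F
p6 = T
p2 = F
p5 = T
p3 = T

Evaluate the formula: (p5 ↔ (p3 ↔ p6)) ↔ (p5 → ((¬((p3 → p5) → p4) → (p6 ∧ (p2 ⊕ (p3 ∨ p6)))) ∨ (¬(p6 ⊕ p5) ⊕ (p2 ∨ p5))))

T

p3 ↔ p6 = T ↔ T = T
p5 ↔ (p3 ↔ p6) = T ↔ T = T
p3 → p5 = T → T = T
(p3 → p5) → p4 = T → F = F
¬((p3 → p5) → p4) = ¬F = T
p3 ∨ p6 = T ∨ T = T
p2 ⊕ (p3 ∨ p6) = F ⊕ T = T
p6 ∧ (p2 ⊕ (p3 ∨ p6)) = T ∧ T = T
¬((p3 → p5) → p4) → (p6 ∧ (p2 ⊕ (p3 ∨ p6))) = T → T = T
p6 ⊕ p5 = T ⊕ T = F
¬(p6 ⊕ p5) = ¬F = T
p2 ∨ p5 = F ∨ T = T
¬(p6 ⊕ p5) ⊕ (p2 ∨ p5) = T ⊕ T = F
(¬((p3 → p5) → p4) → (p6 ∧ (p2 ⊕ (p3 ∨ p6)))) ∨ (¬(p6 ⊕ p5) ⊕ (p2 ∨ p5)) = T ∨ F = T
p5 → ((¬((p3 → p5) → p4) → (p6 ∧ (p2 ⊕ (p3 ∨ p6)))) ∨ (¬(p6 ⊕ p5) ⊕ (p2 ∨ p5))) = T → T = T
(p5 ↔ (p3 ↔ p6)) ↔ (p5 → ((¬((p3 → p5) → p4) → (p6 ∧ (p2 ⊕ (p3 ∨ p6)))) ∨ (¬(p6 ⊕ p5) ⊕ (p2 ∨ p5)))) = T ↔ T = T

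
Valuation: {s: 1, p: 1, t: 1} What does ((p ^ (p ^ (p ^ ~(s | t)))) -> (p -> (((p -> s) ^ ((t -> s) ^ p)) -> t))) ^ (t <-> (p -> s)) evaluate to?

0

s | t = 1 | 1 = 1
~(s | t) = ~1 = 0
p ^ ~(s | t) = 1 ^ 0 = 1
p ^ (p ^ ~(s | t)) = 1 ^ 1 = 0
p ^ (p ^ (p ^ ~(s | t))) = 1 ^ 0 = 1
p -> s = 1 -> 1 = 1
t -> s = 1 -> 1 = 1
(t -> s) ^ p = 1 ^ 1 = 0
(p -> s) ^ ((t -> s) ^ p) = 1 ^ 0 = 1
((p -> s) ^ ((t -> s) ^ p)) -> t = 1 -> 1 = 1
p -> (((p -> s) ^ ((t -> s) ^ p)) -> t) = 1 -> 1 = 1
(p ^ (p ^ (p ^ ~(s | t)))) -> (p -> (((p -> s) ^ ((t -> s) ^ p)) -> t)) = 1 -> 1 = 1
p -> s = 1 -> 1 = 1
t <-> (p -> s) = 1 <-> 1 = 1
((p ^ (p ^ (p ^ ~(s | t)))) -> (p -> (((p -> s) ^ ((t -> s) ^ p)) -> t))) ^ (t <-> (p -> s)) = 1 ^ 1 = 0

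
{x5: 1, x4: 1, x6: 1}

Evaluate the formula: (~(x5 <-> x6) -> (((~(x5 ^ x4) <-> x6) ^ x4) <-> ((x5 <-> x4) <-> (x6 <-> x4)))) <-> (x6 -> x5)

1

Substituting x5=1, x4=1, x6=1:
x5 <-> x6 = 1 <-> 1 = 1
~(x5 <-> x6) = ~1 = 0
x5 ^ x4 = 1 ^ 1 = 0
~(x5 ^ x4) = ~0 = 1
~(x5 ^ x4) <-> x6 = 1 <-> 1 = 1
(~(x5 ^ x4) <-> x6) ^ x4 = 1 ^ 1 = 0
x5 <-> x4 = 1 <-> 1 = 1
x6 <-> x4 = 1 <-> 1 = 1
(x5 <-> x4) <-> (x6 <-> x4) = 1 <-> 1 = 1
((~(x5 ^ x4) <-> x6) ^ x4) <-> ((x5 <-> x4) <-> (x6 <-> x4)) = 0 <-> 1 = 0
~(x5 <-> x6) -> (((~(x5 ^ x4) <-> x6) ^ x4) <-> ((x5 <-> x4) <-> (x6 <-> x4))) = 0 -> 0 = 1
x6 -> x5 = 1 -> 1 = 1
(~(x5 <-> x6) -> (((~(x5 ^ x4) <-> x6) ^ x4) <-> ((x5 <-> x4) <-> (x6 <-> x4)))) <-> (x6 -> x5) = 1 <-> 1 = 1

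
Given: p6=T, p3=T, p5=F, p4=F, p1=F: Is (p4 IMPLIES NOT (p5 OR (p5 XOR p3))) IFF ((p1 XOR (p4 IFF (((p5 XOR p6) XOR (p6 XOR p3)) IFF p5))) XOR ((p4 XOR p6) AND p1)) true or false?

T

p5 XOR p3 = F XOR T = T
p5 OR (p5 XOR p3) = F OR T = T
NOT (p5 OR (p5 XOR p3)) = NOT T = F
p4 IMPLIES NOT (p5 OR (p5 XOR p3)) = F IMPLIES F = T
p5 XOR p6 = F XOR T = T
p6 XOR p3 = T XOR T = F
(p5 XOR p6) XOR (p6 XOR p3) = T XOR F = T
((p5 XOR p6) XOR (p6 XOR p3)) IFF p5 = T IFF F = F
p4 IFF (((p5 XOR p6) XOR (p6 XOR p3)) IFF p5) = F IFF F = T
p1 XOR (p4 IFF (((p5 XOR p6) XOR (p6 XOR p3)) IFF p5)) = F XOR T = T
p4 XOR p6 = F XOR T = T
(p4 XOR p6) AND p1 = T AND F = F
(p1 XOR (p4 IFF (((p5 XOR p6) XOR (p6 XOR p3)) IFF p5))) XOR ((p4 XOR p6) AND p1) = T XOR F = T
(p4 IMPLIES NOT (p5 OR (p5 XOR p3))) IFF ((p1 XOR (p4 IFF (((p5 XOR p6) XOR (p6 XOR p3)) IFF p5))) XOR ((p4 XOR p6) AND p1)) = T IFF T = T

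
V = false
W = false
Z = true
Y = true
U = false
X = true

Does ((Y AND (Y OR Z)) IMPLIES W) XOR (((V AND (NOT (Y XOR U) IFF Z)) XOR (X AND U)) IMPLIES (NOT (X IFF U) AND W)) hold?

true

Y OR Z = true OR true = true
Y AND (Y OR Z) = true AND true = true
(Y AND (Y OR Z)) IMPLIES W = true IMPLIES false = false
Y XOR U = true XOR false = true
NOT (Y XOR U) = NOT true = false
NOT (Y XOR U) IFF Z = false IFF true = false
V AND (NOT (Y XOR U) IFF Z) = false AND false = false
X AND U = true AND false = false
(V AND (NOT (Y XOR U) IFF Z)) XOR (X AND U) = false XOR false = false
X IFF U = true IFF false = false
NOT (X IFF U) = NOT false = true
NOT (X IFF U) AND W = true AND false = false
((V AND (NOT (Y XOR U) IFF Z)) XOR (X AND U)) IMPLIES (NOT (X IFF U) AND W) = false IMPLIES false = true
((Y AND (Y OR Z)) IMPLIES W) XOR (((V AND (NOT (Y XOR U) IFF Z)) XOR (X AND U)) IMPLIES (NOT (X IFF U) AND W)) = false XOR true = true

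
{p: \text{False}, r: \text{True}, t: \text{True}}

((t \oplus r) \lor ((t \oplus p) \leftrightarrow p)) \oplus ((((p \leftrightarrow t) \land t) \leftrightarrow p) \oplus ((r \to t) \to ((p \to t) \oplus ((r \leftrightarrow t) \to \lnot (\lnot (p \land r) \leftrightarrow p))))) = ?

\text{True}

t \oplus r = \text{True} \oplus \text{True} = \text{False}
t \oplus p = \text{True} \oplus \text{False} = \text{True}
(t \oplus p) \leftrightarrow p = \text{True} \leftrightarrow \text{False} = \text{False}
(t \oplus r) \lor ((t \oplus p) \leftrightarrow p) = \text{False} \lor \text{False} = \text{False}
p \leftrightarrow t = \text{False} \leftrightarrow \text{True} = \text{False}
(p \leftrightarrow t) \land t = \text{False} \land \text{True} = \text{False}
((p \leftrightarrow t) \land t) \leftrightarrow p = \text{False} \leftrightarrow \text{False} = \text{True}
r \to t = \text{True} \to \text{True} = \text{True}
p \to t = \text{False} \to \text{True} = \text{True}
r \leftrightarrow t = \text{True} \leftrightarrow \text{True} = \text{True}
p \land r = \text{False} \land \text{True} = \text{False}
\lnot (p \land r) = \lnot \text{False} = \text{True}
\lnot (p \land r) \leftrightarrow p = \text{True} \leftrightarrow \text{False} = \text{False}
\lnot (\lnot (p \land r) \leftrightarrow p) = \lnot \text{False} = \text{True}
(r \leftrightarrow t) \to \lnot (\lnot (p \land r) \leftrightarrow p) = \text{True} \to \text{True} = \text{True}
(p \to t) \oplus ((r \leftrightarrow t) \to \lnot (\lnot (p \land r) \leftrightarrow p)) = \text{True} \oplus \text{True} = \text{False}
(r \to t) \to ((p \to t) \oplus ((r \leftrightarrow t) \to \lnot (\lnot (p \land r) \leftrightarrow p))) = \text{True} \to \text{False} = \text{False}
(((p \leftrightarrow t) \land t) \leftrightarrow p) \oplus ((r \to t) \to ((p \to t) \oplus ((r \leftrightarrow t) \to \lnot (\lnot (p \land r) \leftrightarrow p)))) = \text{True} \oplus \text{False} = \text{True}
((t \oplus r) \lor ((t \oplus p) \leftrightarrow p)) \oplus ((((p \leftrightarrow t) \land t) \leftrightarrow p) \oplus ((r \to t) \to ((p \to t) \oplus ((r \leftrightarrow t) \to \lnot (\lnot (p \land r) \leftrightarrow p))))) = \text{False} \oplus \text{True} = \text{True}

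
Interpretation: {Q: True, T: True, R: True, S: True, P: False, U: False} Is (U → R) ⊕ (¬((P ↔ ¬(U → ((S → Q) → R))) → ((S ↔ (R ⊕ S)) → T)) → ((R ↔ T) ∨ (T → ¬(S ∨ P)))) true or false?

Substituting Q=True, T=True, R=True, S=True, P=False, U=False:
U → R = False → True = True
S → Q = True → True = True
(S → Q) → R = True → True = True
U → ((S → Q) → R) = False → True = True
¬(U → ((S → Q) → R)) = ¬True = False
P ↔ ¬(U → ((S → Q) → R)) = False ↔ False = True
R ⊕ S = True ⊕ True = False
S ↔ (R ⊕ S) = True ↔ False = False
(S ↔ (R ⊕ S)) → T = False → True = True
(P ↔ ¬(U → ((S → Q) → R))) → ((S ↔ (R ⊕ S)) → T) = True → True = True
¬((P ↔ ¬(U → ((S → Q) → R))) → ((S ↔ (R ⊕ S)) → T)) = ¬True = False
R ↔ T = True ↔ True = True
S ∨ P = True ∨ False = True
¬(S ∨ P) = ¬True = False
T → ¬(S ∨ P) = True → False = False
(R ↔ T) ∨ (T → ¬(S ∨ P)) = True ∨ False = True
¬((P ↔ ¬(U → ((S → Q) → R))) → ((S ↔ (R ⊕ S)) → T)) → ((R ↔ T) ∨ (T → ¬(S ∨ P))) = False → True = True
(U → R) ⊕ (¬((P ↔ ¬(U → ((S → Q) → R))) → ((S ↔ (R ⊕ S)) → T)) → ((R ↔ T) ∨ (T → ¬(S ∨ P)))) = True ⊕ True = False

False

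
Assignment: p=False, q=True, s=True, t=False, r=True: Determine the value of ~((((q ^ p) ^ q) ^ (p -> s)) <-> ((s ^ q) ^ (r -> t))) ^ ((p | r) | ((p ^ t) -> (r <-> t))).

q ^ p = True ^ False = True
(q ^ p) ^ q = True ^ True = False
p -> s = False -> True = True
((q ^ p) ^ q) ^ (p -> s) = False ^ True = True
s ^ q = True ^ True = False
r -> t = True -> False = False
(s ^ q) ^ (r -> t) = False ^ False = False
(((q ^ p) ^ q) ^ (p -> s)) <-> ((s ^ q) ^ (r -> t)) = True <-> False = False
~((((q ^ p) ^ q) ^ (p -> s)) <-> ((s ^ q) ^ (r -> t))) = ~False = True
p | r = False | True = True
p ^ t = False ^ False = False
r <-> t = True <-> False = False
(p ^ t) -> (r <-> t) = False -> False = True
(p | r) | ((p ^ t) -> (r <-> t)) = True | True = True
~((((q ^ p) ^ q) ^ (p -> s)) <-> ((s ^ q) ^ (r -> t))) ^ ((p | r) | ((p ^ t) -> (r <-> t))) = True ^ True = False

False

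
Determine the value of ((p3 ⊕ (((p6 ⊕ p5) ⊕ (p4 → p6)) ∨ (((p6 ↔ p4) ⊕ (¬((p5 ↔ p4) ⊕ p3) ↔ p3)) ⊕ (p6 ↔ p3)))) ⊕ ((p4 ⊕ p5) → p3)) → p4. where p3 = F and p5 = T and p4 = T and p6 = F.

p6 ⊕ p5 = F ⊕ T = T
p4 → p6 = T → F = F
(p6 ⊕ p5) ⊕ (p4 → p6) = T ⊕ F = T
p6 ↔ p4 = F ↔ T = F
p5 ↔ p4 = T ↔ T = T
(p5 ↔ p4) ⊕ p3 = T ⊕ F = T
¬((p5 ↔ p4) ⊕ p3) = ¬T = F
¬((p5 ↔ p4) ⊕ p3) ↔ p3 = F ↔ F = T
(p6 ↔ p4) ⊕ (¬((p5 ↔ p4) ⊕ p3) ↔ p3) = F ⊕ T = T
p6 ↔ p3 = F ↔ F = T
((p6 ↔ p4) ⊕ (¬((p5 ↔ p4) ⊕ p3) ↔ p3)) ⊕ (p6 ↔ p3) = T ⊕ T = F
((p6 ⊕ p5) ⊕ (p4 → p6)) ∨ (((p6 ↔ p4) ⊕ (¬((p5 ↔ p4) ⊕ p3) ↔ p3)) ⊕ (p6 ↔ p3)) = T ∨ F = T
p3 ⊕ (((p6 ⊕ p5) ⊕ (p4 → p6)) ∨ (((p6 ↔ p4) ⊕ (¬((p5 ↔ p4) ⊕ p3) ↔ p3)) ⊕ (p6 ↔ p3))) = F ⊕ T = T
p4 ⊕ p5 = T ⊕ T = F
(p4 ⊕ p5) → p3 = F → F = T
(p3 ⊕ (((p6 ⊕ p5) ⊕ (p4 → p6)) ∨ (((p6 ↔ p4) ⊕ (¬((p5 ↔ p4) ⊕ p3) ↔ p3)) ⊕ (p6 ↔ p3)))) ⊕ ((p4 ⊕ p5) → p3) = T ⊕ T = F
((p3 ⊕ (((p6 ⊕ p5) ⊕ (p4 → p6)) ∨ (((p6 ↔ p4) ⊕ (¬((p5 ↔ p4) ⊕ p3) ↔ p3)) ⊕ (p6 ↔ p3)))) ⊕ ((p4 ⊕ p5) → p3)) → p4 = F → T = T

T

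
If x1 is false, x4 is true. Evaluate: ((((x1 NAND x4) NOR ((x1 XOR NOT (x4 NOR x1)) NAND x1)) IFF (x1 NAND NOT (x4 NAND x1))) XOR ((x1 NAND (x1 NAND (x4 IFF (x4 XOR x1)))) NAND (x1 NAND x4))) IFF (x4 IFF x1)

T

Substituting x1=F, x4=T:
x1 NAND x4 = F NAND T = T
x4 NOR x1 = T NOR F = F
NOT (x4 NOR x1) = NOT F = T
x1 XOR NOT (x4 NOR x1) = F XOR T = T
(x1 XOR NOT (x4 NOR x1)) NAND x1 = T NAND F = T
(x1 NAND x4) NOR ((x1 XOR NOT (x4 NOR x1)) NAND x1) = T NOR T = F
x4 NAND x1 = T NAND F = T
NOT (x4 NAND x1) = NOT T = F
x1 NAND NOT (x4 NAND x1) = F NAND F = T
((x1 NAND x4) NOR ((x1 XOR NOT (x4 NOR x1)) NAND x1)) IFF (x1 NAND NOT (x4 NAND x1)) = F IFF T = F
x4 XOR x1 = T XOR F = T
x4 IFF (x4 XOR x1) = T IFF T = T
x1 NAND (x4 IFF (x4 XOR x1)) = F NAND T = T
x1 NAND (x1 NAND (x4 IFF (x4 XOR x1))) = F NAND T = T
x1 NAND x4 = F NAND T = T
(x1 NAND (x1 NAND (x4 IFF (x4 XOR x1)))) NAND (x1 NAND x4) = T NAND T = F
(((x1 NAND x4) NOR ((x1 XOR NOT (x4 NOR x1)) NAND x1)) IFF (x1 NAND NOT (x4 NAND x1))) XOR ((x1 NAND (x1 NAND (x4 IFF (x4 XOR x1)))) NAND (x1 NAND x4)) = F XOR F = F
x4 IFF x1 = T IFF F = F
((((x1 NAND x4) NOR ((x1 XOR NOT (x4 NOR x1)) NAND x1)) IFF (x1 NAND NOT (x4 NAND x1))) XOR ((x1 NAND (x1 NAND (x4 IFF (x4 XOR x1)))) NAND (x1 NAND x4))) IFF (x4 IFF x1) = F IFF F = T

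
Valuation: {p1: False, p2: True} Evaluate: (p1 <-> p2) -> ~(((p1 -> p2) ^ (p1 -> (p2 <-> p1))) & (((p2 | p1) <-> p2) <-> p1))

True

p1 <-> p2 = False <-> True = False
p1 -> p2 = False -> True = True
p2 <-> p1 = True <-> False = False
p1 -> (p2 <-> p1) = False -> False = True
(p1 -> p2) ^ (p1 -> (p2 <-> p1)) = True ^ True = False
p2 | p1 = True | False = True
(p2 | p1) <-> p2 = True <-> True = True
((p2 | p1) <-> p2) <-> p1 = True <-> False = False
((p1 -> p2) ^ (p1 -> (p2 <-> p1))) & (((p2 | p1) <-> p2) <-> p1) = False & False = False
~(((p1 -> p2) ^ (p1 -> (p2 <-> p1))) & (((p2 | p1) <-> p2) <-> p1)) = ~False = True
(p1 <-> p2) -> ~(((p1 -> p2) ^ (p1 -> (p2 <-> p1))) & (((p2 | p1) <-> p2) <-> p1)) = False -> True = True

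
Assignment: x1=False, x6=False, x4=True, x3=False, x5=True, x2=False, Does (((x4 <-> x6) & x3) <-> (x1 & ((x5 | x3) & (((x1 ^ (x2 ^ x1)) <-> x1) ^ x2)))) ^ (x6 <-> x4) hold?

x4 <-> x6 = True <-> False = False
(x4 <-> x6) & x3 = False & False = False
x5 | x3 = True | False = True
x2 ^ x1 = False ^ False = False
x1 ^ (x2 ^ x1) = False ^ False = False
(x1 ^ (x2 ^ x1)) <-> x1 = False <-> False = True
((x1 ^ (x2 ^ x1)) <-> x1) ^ x2 = True ^ False = True
(x5 | x3) & (((x1 ^ (x2 ^ x1)) <-> x1) ^ x2) = True & True = True
x1 & ((x5 | x3) & (((x1 ^ (x2 ^ x1)) <-> x1) ^ x2)) = False & True = False
((x4 <-> x6) & x3) <-> (x1 & ((x5 | x3) & (((x1 ^ (x2 ^ x1)) <-> x1) ^ x2))) = False <-> False = True
x6 <-> x4 = False <-> True = False
(((x4 <-> x6) & x3) <-> (x1 & ((x5 | x3) & (((x1 ^ (x2 ^ x1)) <-> x1) ^ x2)))) ^ (x6 <-> x4) = True ^ False = True

True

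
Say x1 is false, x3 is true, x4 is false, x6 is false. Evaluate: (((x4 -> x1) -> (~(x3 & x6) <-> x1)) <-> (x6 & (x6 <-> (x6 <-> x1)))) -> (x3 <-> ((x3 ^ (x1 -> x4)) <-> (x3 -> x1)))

T

Substituting x1=F, x3=T, x4=F, x6=F:
x4 -> x1 = F -> F = T
x3 & x6 = T & F = F
~(x3 & x6) = ~F = T
~(x3 & x6) <-> x1 = T <-> F = F
(x4 -> x1) -> (~(x3 & x6) <-> x1) = T -> F = F
x6 <-> x1 = F <-> F = T
x6 <-> (x6 <-> x1) = F <-> T = F
x6 & (x6 <-> (x6 <-> x1)) = F & F = F
((x4 -> x1) -> (~(x3 & x6) <-> x1)) <-> (x6 & (x6 <-> (x6 <-> x1))) = F <-> F = T
x1 -> x4 = F -> F = T
x3 ^ (x1 -> x4) = T ^ T = F
x3 -> x1 = T -> F = F
(x3 ^ (x1 -> x4)) <-> (x3 -> x1) = F <-> F = T
x3 <-> ((x3 ^ (x1 -> x4)) <-> (x3 -> x1)) = T <-> T = T
(((x4 -> x1) -> (~(x3 & x6) <-> x1)) <-> (x6 & (x6 <-> (x6 <-> x1)))) -> (x3 <-> ((x3 ^ (x1 -> x4)) <-> (x3 -> x1))) = T -> T = T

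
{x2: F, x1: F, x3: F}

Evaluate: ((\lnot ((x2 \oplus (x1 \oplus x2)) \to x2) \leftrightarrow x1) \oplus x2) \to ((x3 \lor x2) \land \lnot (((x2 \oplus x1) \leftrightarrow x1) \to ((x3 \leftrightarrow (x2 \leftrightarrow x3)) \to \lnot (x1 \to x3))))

F

x1 \oplus x2 = F \oplus F = F
x2 \oplus (x1 \oplus x2) = F \oplus F = F
(x2 \oplus (x1 \oplus x2)) \to x2 = F \to F = T
\lnot ((x2 \oplus (x1 \oplus x2)) \to x2) = \lnot T = F
\lnot ((x2 \oplus (x1 \oplus x2)) \to x2) \leftrightarrow x1 = F \leftrightarrow F = T
(\lnot ((x2 \oplus (x1 \oplus x2)) \to x2) \leftrightarrow x1) \oplus x2 = T \oplus F = T
x3 \lor x2 = F \lor F = F
x2 \oplus x1 = F \oplus F = F
(x2 \oplus x1) \leftrightarrow x1 = F \leftrightarrow F = T
x2 \leftrightarrow x3 = F \leftrightarrow F = T
x3 \leftrightarrow (x2 \leftrightarrow x3) = F \leftrightarrow T = F
x1 \to x3 = F \to F = T
\lnot (x1 \to x3) = \lnot T = F
(x3 \leftrightarrow (x2 \leftrightarrow x3)) \to \lnot (x1 \to x3) = F \to F = T
((x2 \oplus x1) \leftrightarrow x1) \to ((x3 \leftrightarrow (x2 \leftrightarrow x3)) \to \lnot (x1 \to x3)) = T \to T = T
\lnot (((x2 \oplus x1) \leftrightarrow x1) \to ((x3 \leftrightarrow (x2 \leftrightarrow x3)) \to \lnot (x1 \to x3))) = \lnot T = F
(x3 \lor x2) \land \lnot (((x2 \oplus x1) \leftrightarrow x1) \to ((x3 \leftrightarrow (x2 \leftrightarrow x3)) \to \lnot (x1 \to x3))) = F \land F = F
((\lnot ((x2 \oplus (x1 \oplus x2)) \to x2) \leftrightarrow x1) \oplus x2) \to ((x3 \lor x2) \land \lnot (((x2 \oplus x1) \leftrightarrow x1) \to ((x3 \leftrightarrow (x2 \leftrightarrow x3)) \to \lnot (x1 \to x3)))) = T \to F = F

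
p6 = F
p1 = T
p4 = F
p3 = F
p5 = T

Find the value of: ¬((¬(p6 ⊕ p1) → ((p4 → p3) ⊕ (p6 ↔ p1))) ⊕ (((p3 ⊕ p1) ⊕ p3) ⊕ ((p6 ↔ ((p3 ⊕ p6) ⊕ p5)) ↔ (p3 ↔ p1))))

Substituting p6=F, p1=T, p4=F, p3=F, p5=T:
p6 ⊕ p1 = F ⊕ T = T
¬(p6 ⊕ p1) = ¬T = F
p4 → p3 = F → F = T
p6 ↔ p1 = F ↔ T = F
(p4 → p3) ⊕ (p6 ↔ p1) = T ⊕ F = T
¬(p6 ⊕ p1) → ((p4 → p3) ⊕ (p6 ↔ p1)) = F → T = T
p3 ⊕ p1 = F ⊕ T = T
(p3 ⊕ p1) ⊕ p3 = T ⊕ F = T
p3 ⊕ p6 = F ⊕ F = F
(p3 ⊕ p6) ⊕ p5 = F ⊕ T = T
p6 ↔ ((p3 ⊕ p6) ⊕ p5) = F ↔ T = F
p3 ↔ p1 = F ↔ T = F
(p6 ↔ ((p3 ⊕ p6) ⊕ p5)) ↔ (p3 ↔ p1) = F ↔ F = T
((p3 ⊕ p1) ⊕ p3) ⊕ ((p6 ↔ ((p3 ⊕ p6) ⊕ p5)) ↔ (p3 ↔ p1)) = T ⊕ T = F
(¬(p6 ⊕ p1) → ((p4 → p3) ⊕ (p6 ↔ p1))) ⊕ (((p3 ⊕ p1) ⊕ p3) ⊕ ((p6 ↔ ((p3 ⊕ p6) ⊕ p5)) ↔ (p3 ↔ p1))) = T ⊕ F = T
¬((¬(p6 ⊕ p1) → ((p4 → p3) ⊕ (p6 ↔ p1))) ⊕ (((p3 ⊕ p1) ⊕ p3) ⊕ ((p6 ↔ ((p3 ⊕ p6) ⊕ p5)) ↔ (p3 ↔ p1)))) = ¬T = F

F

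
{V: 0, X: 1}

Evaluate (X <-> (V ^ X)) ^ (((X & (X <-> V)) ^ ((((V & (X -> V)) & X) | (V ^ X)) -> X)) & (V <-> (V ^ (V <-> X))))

0

V ^ X = 0 ^ 1 = 1
X <-> (V ^ X) = 1 <-> 1 = 1
X <-> V = 1 <-> 0 = 0
X & (X <-> V) = 1 & 0 = 0
X -> V = 1 -> 0 = 0
V & (X -> V) = 0 & 0 = 0
(V & (X -> V)) & X = 0 & 1 = 0
V ^ X = 0 ^ 1 = 1
((V & (X -> V)) & X) | (V ^ X) = 0 | 1 = 1
(((V & (X -> V)) & X) | (V ^ X)) -> X = 1 -> 1 = 1
(X & (X <-> V)) ^ ((((V & (X -> V)) & X) | (V ^ X)) -> X) = 0 ^ 1 = 1
V <-> X = 0 <-> 1 = 0
V ^ (V <-> X) = 0 ^ 0 = 0
V <-> (V ^ (V <-> X)) = 0 <-> 0 = 1
((X & (X <-> V)) ^ ((((V & (X -> V)) & X) | (V ^ X)) -> X)) & (V <-> (V ^ (V <-> X))) = 1 & 1 = 1
(X <-> (V ^ X)) ^ (((X & (X <-> V)) ^ ((((V & (X -> V)) & X) | (V ^ X)) -> X)) & (V <-> (V ^ (V <-> X)))) = 1 ^ 1 = 0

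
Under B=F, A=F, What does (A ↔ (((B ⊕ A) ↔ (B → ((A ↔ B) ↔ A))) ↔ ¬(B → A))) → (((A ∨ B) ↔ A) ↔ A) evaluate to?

B ⊕ A = F ⊕ F = F
A ↔ B = F ↔ F = T
(A ↔ B) ↔ A = T ↔ F = F
B → ((A ↔ B) ↔ A) = F → F = T
(B ⊕ A) ↔ (B → ((A ↔ B) ↔ A)) = F ↔ T = F
B → A = F → F = T
¬(B → A) = ¬T = F
((B ⊕ A) ↔ (B → ((A ↔ B) ↔ A))) ↔ ¬(B → A) = F ↔ F = T
A ↔ (((B ⊕ A) ↔ (B → ((A ↔ B) ↔ A))) ↔ ¬(B → A)) = F ↔ T = F
A ∨ B = F ∨ F = F
(A ∨ B) ↔ A = F ↔ F = T
((A ∨ B) ↔ A) ↔ A = T ↔ F = F
(A ↔ (((B ⊕ A) ↔ (B → ((A ↔ B) ↔ A))) ↔ ¬(B → A))) → (((A ∨ B) ↔ A) ↔ A) = F → F = T

T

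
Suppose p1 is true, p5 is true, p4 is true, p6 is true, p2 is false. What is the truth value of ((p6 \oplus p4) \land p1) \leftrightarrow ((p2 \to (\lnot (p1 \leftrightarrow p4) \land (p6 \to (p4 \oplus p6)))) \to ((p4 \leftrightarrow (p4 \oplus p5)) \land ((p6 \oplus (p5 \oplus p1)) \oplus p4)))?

p6 \oplus p4 = T \oplus T = F
(p6 \oplus p4) \land p1 = F \land T = F
p1 \leftrightarrow p4 = T \leftrightarrow T = T
\lnot (p1 \leftrightarrow p4) = \lnot T = F
p4 \oplus p6 = T \oplus T = F
p6 \to (p4 \oplus p6) = T \to F = F
\lnot (p1 \leftrightarrow p4) \land (p6 \to (p4 \oplus p6)) = F \land F = F
p2 \to (\lnot (p1 \leftrightarrow p4) \land (p6 \to (p4 \oplus p6))) = F \to F = T
p4 \oplus p5 = T \oplus T = F
p4 \leftrightarrow (p4 \oplus p5) = T \leftrightarrow F = F
p5 \oplus p1 = T \oplus T = F
p6 \oplus (p5 \oplus p1) = T \oplus F = T
(p6 \oplus (p5 \oplus p1)) \oplus p4 = T \oplus T = F
(p4 \leftrightarrow (p4 \oplus p5)) \land ((p6 \oplus (p5 \oplus p1)) \oplus p4) = F \land F = F
(p2 \to (\lnot (p1 \leftrightarrow p4) \land (p6 \to (p4 \oplus p6)))) \to ((p4 \leftrightarrow (p4 \oplus p5)) \land ((p6 \oplus (p5 \oplus p1)) \oplus p4)) = T \to F = F
((p6 \oplus p4) \land p1) \leftrightarrow ((p2 \to (\lnot (p1 \leftrightarrow p4) \land (p6 \to (p4 \oplus p6)))) \to ((p4 \leftrightarrow (p4 \oplus p5)) \land ((p6 \oplus (p5 \oplus p1)) \oplus p4))) = F \leftrightarrow F = T

T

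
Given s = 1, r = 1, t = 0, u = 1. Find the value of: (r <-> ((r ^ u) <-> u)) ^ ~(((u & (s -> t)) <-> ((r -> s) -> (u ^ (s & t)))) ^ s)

Substituting s=1, r=1, t=0, u=1:
r ^ u = 1 ^ 1 = 0
(r ^ u) <-> u = 0 <-> 1 = 0
r <-> ((r ^ u) <-> u) = 1 <-> 0 = 0
s -> t = 1 -> 0 = 0
u & (s -> t) = 1 & 0 = 0
r -> s = 1 -> 1 = 1
s & t = 1 & 0 = 0
u ^ (s & t) = 1 ^ 0 = 1
(r -> s) -> (u ^ (s & t)) = 1 -> 1 = 1
(u & (s -> t)) <-> ((r -> s) -> (u ^ (s & t))) = 0 <-> 1 = 0
((u & (s -> t)) <-> ((r -> s) -> (u ^ (s & t)))) ^ s = 0 ^ 1 = 1
~(((u & (s -> t)) <-> ((r -> s) -> (u ^ (s & t)))) ^ s) = ~1 = 0
(r <-> ((r ^ u) <-> u)) ^ ~(((u & (s -> t)) <-> ((r -> s) -> (u ^ (s & t)))) ^ s) = 0 ^ 0 = 0

0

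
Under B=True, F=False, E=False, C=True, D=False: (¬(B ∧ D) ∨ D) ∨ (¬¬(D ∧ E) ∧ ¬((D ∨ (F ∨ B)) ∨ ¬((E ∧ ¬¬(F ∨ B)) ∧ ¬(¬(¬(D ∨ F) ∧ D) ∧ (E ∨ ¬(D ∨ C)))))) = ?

True

Substituting B=True, F=False, E=False, C=True, D=False:
B ∧ D = True ∧ False = False
¬(B ∧ D) = ¬False = True
¬(B ∧ D) ∨ D = True ∨ False = True
D ∧ E = False ∧ False = False
¬(D ∧ E) = ¬False = True
¬¬(D ∧ E) = ¬True = False
F ∨ B = False ∨ True = True
D ∨ (F ∨ B) = False ∨ True = True
F ∨ B = False ∨ True = True
¬(F ∨ B) = ¬True = False
¬¬(F ∨ B) = ¬False = True
E ∧ ¬¬(F ∨ B) = False ∧ True = False
D ∨ F = False ∨ False = False
¬(D ∨ F) = ¬False = True
¬(D ∨ F) ∧ D = True ∧ False = False
¬(¬(D ∨ F) ∧ D) = ¬False = True
D ∨ C = False ∨ True = True
¬(D ∨ C) = ¬True = False
E ∨ ¬(D ∨ C) = False ∨ False = False
¬(¬(D ∨ F) ∧ D) ∧ (E ∨ ¬(D ∨ C)) = True ∧ False = False
¬(¬(¬(D ∨ F) ∧ D) ∧ (E ∨ ¬(D ∨ C))) = ¬False = True
(E ∧ ¬¬(F ∨ B)) ∧ ¬(¬(¬(D ∨ F) ∧ D) ∧ (E ∨ ¬(D ∨ C))) = False ∧ True = False
¬((E ∧ ¬¬(F ∨ B)) ∧ ¬(¬(¬(D ∨ F) ∧ D) ∧ (E ∨ ¬(D ∨ C)))) = ¬False = True
(D ∨ (F ∨ B)) ∨ ¬((E ∧ ¬¬(F ∨ B)) ∧ ¬(¬(¬(D ∨ F) ∧ D) ∧ (E ∨ ¬(D ∨ C)))) = True ∨ True = True
¬((D ∨ (F ∨ B)) ∨ ¬((E ∧ ¬¬(F ∨ B)) ∧ ¬(¬(¬(D ∨ F) ∧ D) ∧ (E ∨ ¬(D ∨ C))))) = ¬True = False
¬¬(D ∧ E) ∧ ¬((D ∨ (F ∨ B)) ∨ ¬((E ∧ ¬¬(F ∨ B)) ∧ ¬(¬(¬(D ∨ F) ∧ D) ∧ (E ∨ ¬(D ∨ C))))) = False ∧ False = False
(¬(B ∧ D) ∨ D) ∨ (¬¬(D ∧ E) ∧ ¬((D ∨ (F ∨ B)) ∨ ¬((E ∧ ¬¬(F ∨ B)) ∧ ¬(¬(¬(D ∨ F) ∧ D) ∧ (E ∨ ¬(D ∨ C)))))) = True ∨ False = True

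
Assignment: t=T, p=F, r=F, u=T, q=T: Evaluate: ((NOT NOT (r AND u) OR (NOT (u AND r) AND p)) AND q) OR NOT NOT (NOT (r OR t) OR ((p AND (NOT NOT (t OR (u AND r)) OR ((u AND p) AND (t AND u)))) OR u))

T

Substituting t=T, p=F, r=F, u=T, q=T:
r AND u = F AND T = F
NOT (r AND u) = NOT F = T
NOT NOT (r AND u) = NOT T = F
u AND r = T AND F = F
NOT (u AND r) = NOT F = T
NOT (u AND r) AND p = T AND F = F
NOT NOT (r AND u) OR (NOT (u AND r) AND p) = F OR F = F
(NOT NOT (r AND u) OR (NOT (u AND r) AND p)) AND q = F AND T = F
r OR t = F OR T = T
NOT (r OR t) = NOT T = F
u AND r = T AND F = F
t OR (u AND r) = T OR F = T
NOT (t OR (u AND r)) = NOT T = F
NOT NOT (t OR (u AND r)) = NOT F = T
u AND p = T AND F = F
t AND u = T AND T = T
(u AND p) AND (t AND u) = F AND T = F
NOT NOT (t OR (u AND r)) OR ((u AND p) AND (t AND u)) = T OR F = T
p AND (NOT NOT (t OR (u AND r)) OR ((u AND p) AND (t AND u))) = F AND T = F
(p AND (NOT NOT (t OR (u AND r)) OR ((u AND p) AND (t AND u)))) OR u = F OR T = T
NOT (r OR t) OR ((p AND (NOT NOT (t OR (u AND r)) OR ((u AND p) AND (t AND u)))) OR u) = F OR T = T
NOT (NOT (r OR t) OR ((p AND (NOT NOT (t OR (u AND r)) OR ((u AND p) AND (t AND u)))) OR u)) = NOT T = F
NOT NOT (NOT (r OR t) OR ((p AND (NOT NOT (t OR (u AND r)) OR ((u AND p) AND (t AND u)))) OR u)) = NOT F = T
((NOT NOT (r AND u) OR (NOT (u AND r) AND p)) AND q) OR NOT NOT (NOT (r OR t) OR ((p AND (NOT NOT (t OR (u AND r)) OR ((u AND p) AND (t AND u)))) OR u)) = F OR T = T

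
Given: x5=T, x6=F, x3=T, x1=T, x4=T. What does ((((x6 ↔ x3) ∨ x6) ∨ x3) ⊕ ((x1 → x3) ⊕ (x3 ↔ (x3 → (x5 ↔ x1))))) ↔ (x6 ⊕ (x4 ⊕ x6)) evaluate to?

x6 ↔ x3 = F ↔ T = F
(x6 ↔ x3) ∨ x6 = F ∨ F = F
((x6 ↔ x3) ∨ x6) ∨ x3 = F ∨ T = T
x1 → x3 = T → T = T
x5 ↔ x1 = T ↔ T = T
x3 → (x5 ↔ x1) = T → T = T
x3 ↔ (x3 → (x5 ↔ x1)) = T ↔ T = T
(x1 → x3) ⊕ (x3 ↔ (x3 → (x5 ↔ x1))) = T ⊕ T = F
(((x6 ↔ x3) ∨ x6) ∨ x3) ⊕ ((x1 → x3) ⊕ (x3 ↔ (x3 → (x5 ↔ x1)))) = T ⊕ F = T
x4 ⊕ x6 = T ⊕ F = T
x6 ⊕ (x4 ⊕ x6) = F ⊕ T = T
((((x6 ↔ x3) ∨ x6) ∨ x3) ⊕ ((x1 → x3) ⊕ (x3 ↔ (x3 → (x5 ↔ x1))))) ↔ (x6 ⊕ (x4 ⊕ x6)) = T ↔ T = T

T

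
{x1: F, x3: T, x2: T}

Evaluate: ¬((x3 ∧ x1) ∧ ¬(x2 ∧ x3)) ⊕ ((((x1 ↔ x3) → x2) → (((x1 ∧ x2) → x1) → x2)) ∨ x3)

Substituting x1=F, x3=T, x2=T:
x3 ∧ x1 = T ∧ F = F
x2 ∧ x3 = T ∧ T = T
¬(x2 ∧ x3) = ¬T = F
(x3 ∧ x1) ∧ ¬(x2 ∧ x3) = F ∧ F = F
¬((x3 ∧ x1) ∧ ¬(x2 ∧ x3)) = ¬F = T
x1 ↔ x3 = F ↔ T = F
(x1 ↔ x3) → x2 = F → T = T
x1 ∧ x2 = F ∧ T = F
(x1 ∧ x2) → x1 = F → F = T
((x1 ∧ x2) → x1) → x2 = T → T = T
((x1 ↔ x3) → x2) → (((x1 ∧ x2) → x1) → x2) = T → T = T
(((x1 ↔ x3) → x2) → (((x1 ∧ x2) → x1) → x2)) ∨ x3 = T ∨ T = T
¬((x3 ∧ x1) ∧ ¬(x2 ∧ x3)) ⊕ ((((x1 ↔ x3) → x2) → (((x1 ∧ x2) → x1) → x2)) ∨ x3) = T ⊕ T = F

F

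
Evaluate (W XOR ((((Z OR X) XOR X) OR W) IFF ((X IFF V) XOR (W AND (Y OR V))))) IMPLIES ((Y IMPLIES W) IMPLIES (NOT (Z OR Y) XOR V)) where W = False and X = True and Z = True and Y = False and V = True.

Z OR X = True OR True = True
(Z OR X) XOR X = True XOR True = False
((Z OR X) XOR X) OR W = False OR False = False
X IFF V = True IFF True = True
Y OR V = False OR True = True
W AND (Y OR V) = False AND True = False
(X IFF V) XOR (W AND (Y OR V)) = True XOR False = True
(((Z OR X) XOR X) OR W) IFF ((X IFF V) XOR (W AND (Y OR V))) = False IFF True = False
W XOR ((((Z OR X) XOR X) OR W) IFF ((X IFF V) XOR (W AND (Y OR V)))) = False XOR False = False
Y IMPLIES W = False IMPLIES False = True
Z OR Y = True OR False = True
NOT (Z OR Y) = NOT True = False
NOT (Z OR Y) XOR V = False XOR True = True
(Y IMPLIES W) IMPLIES (NOT (Z OR Y) XOR V) = True IMPLIES True = True
(W XOR ((((Z OR X) XOR X) OR W) IFF ((X IFF V) XOR (W AND (Y OR V))))) IMPLIES ((Y IMPLIES W) IMPLIES (NOT (Z OR Y) XOR V)) = False IMPLIES True = True

True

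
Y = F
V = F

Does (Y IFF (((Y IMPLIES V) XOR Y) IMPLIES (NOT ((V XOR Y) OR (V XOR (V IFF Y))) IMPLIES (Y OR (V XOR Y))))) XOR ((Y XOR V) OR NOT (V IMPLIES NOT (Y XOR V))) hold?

Substituting Y=F, V=F:
Y IMPLIES V = F IMPLIES F = T
(Y IMPLIES V) XOR Y = T XOR F = T
V XOR Y = F XOR F = F
V IFF Y = F IFF F = T
V XOR (V IFF Y) = F XOR T = T
(V XOR Y) OR (V XOR (V IFF Y)) = F OR T = T
NOT ((V XOR Y) OR (V XOR (V IFF Y))) = NOT T = F
V XOR Y = F XOR F = F
Y OR (V XOR Y) = F OR F = F
NOT ((V XOR Y) OR (V XOR (V IFF Y))) IMPLIES (Y OR (V XOR Y)) = F IMPLIES F = T
((Y IMPLIES V) XOR Y) IMPLIES (NOT ((V XOR Y) OR (V XOR (V IFF Y))) IMPLIES (Y OR (V XOR Y))) = T IMPLIES T = T
Y IFF (((Y IMPLIES V) XOR Y) IMPLIES (NOT ((V XOR Y) OR (V XOR (V IFF Y))) IMPLIES (Y OR (V XOR Y)))) = F IFF T = F
Y XOR V = F XOR F = F
Y XOR V = F XOR F = F
NOT (Y XOR V) = NOT F = T
V IMPLIES NOT (Y XOR V) = F IMPLIES T = T
NOT (V IMPLIES NOT (Y XOR V)) = NOT T = F
(Y XOR V) OR NOT (V IMPLIES NOT (Y XOR V)) = F OR F = F
(Y IFF (((Y IMPLIES V) XOR Y) IMPLIES (NOT ((V XOR Y) OR (V XOR (V IFF Y))) IMPLIES (Y OR (V XOR Y))))) XOR ((Y XOR V) OR NOT (V IMPLIES NOT (Y XOR V))) = F XOR F = F

F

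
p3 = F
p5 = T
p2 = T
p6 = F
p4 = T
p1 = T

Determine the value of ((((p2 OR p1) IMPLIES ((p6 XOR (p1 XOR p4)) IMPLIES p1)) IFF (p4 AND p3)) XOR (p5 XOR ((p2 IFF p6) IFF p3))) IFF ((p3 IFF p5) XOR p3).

T

Substituting p3=F, p5=T, p2=T, p6=F, p4=T, p1=T:
p2 OR p1 = T OR T = T
p1 XOR p4 = T XOR T = F
p6 XOR (p1 XOR p4) = F XOR F = F
(p6 XOR (p1 XOR p4)) IMPLIES p1 = F IMPLIES T = T
(p2 OR p1) IMPLIES ((p6 XOR (p1 XOR p4)) IMPLIES p1) = T IMPLIES T = T
p4 AND p3 = T AND F = F
((p2 OR p1) IMPLIES ((p6 XOR (p1 XOR p4)) IMPLIES p1)) IFF (p4 AND p3) = T IFF F = F
p2 IFF p6 = T IFF F = F
(p2 IFF p6) IFF p3 = F IFF F = T
p5 XOR ((p2 IFF p6) IFF p3) = T XOR T = F
(((p2 OR p1) IMPLIES ((p6 XOR (p1 XOR p4)) IMPLIES p1)) IFF (p4 AND p3)) XOR (p5 XOR ((p2 IFF p6) IFF p3)) = F XOR F = F
p3 IFF p5 = F IFF T = F
(p3 IFF p5) XOR p3 = F XOR F = F
((((p2 OR p1) IMPLIES ((p6 XOR (p1 XOR p4)) IMPLIES p1)) IFF (p4 AND p3)) XOR (p5 XOR ((p2 IFF p6) IFF p3))) IFF ((p3 IFF p5) XOR p3) = F IFF F = T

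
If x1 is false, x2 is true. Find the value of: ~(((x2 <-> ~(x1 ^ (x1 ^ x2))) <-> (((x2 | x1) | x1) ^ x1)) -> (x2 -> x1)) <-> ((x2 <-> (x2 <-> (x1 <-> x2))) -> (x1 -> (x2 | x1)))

x1 ^ x2 = 0 ^ 1 = 1
x1 ^ (x1 ^ x2) = 0 ^ 1 = 1
~(x1 ^ (x1 ^ x2)) = ~1 = 0
x2 <-> ~(x1 ^ (x1 ^ x2)) = 1 <-> 0 = 0
x2 | x1 = 1 | 0 = 1
(x2 | x1) | x1 = 1 | 0 = 1
((x2 | x1) | x1) ^ x1 = 1 ^ 0 = 1
(x2 <-> ~(x1 ^ (x1 ^ x2))) <-> (((x2 | x1) | x1) ^ x1) = 0 <-> 1 = 0
x2 -> x1 = 1 -> 0 = 0
((x2 <-> ~(x1 ^ (x1 ^ x2))) <-> (((x2 | x1) | x1) ^ x1)) -> (x2 -> x1) = 0 -> 0 = 1
~(((x2 <-> ~(x1 ^ (x1 ^ x2))) <-> (((x2 | x1) | x1) ^ x1)) -> (x2 -> x1)) = ~1 = 0
x1 <-> x2 = 0 <-> 1 = 0
x2 <-> (x1 <-> x2) = 1 <-> 0 = 0
x2 <-> (x2 <-> (x1 <-> x2)) = 1 <-> 0 = 0
x2 | x1 = 1 | 0 = 1
x1 -> (x2 | x1) = 0 -> 1 = 1
(x2 <-> (x2 <-> (x1 <-> x2))) -> (x1 -> (x2 | x1)) = 0 -> 1 = 1
~(((x2 <-> ~(x1 ^ (x1 ^ x2))) <-> (((x2 | x1) | x1) ^ x1)) -> (x2 -> x1)) <-> ((x2 <-> (x2 <-> (x1 <-> x2))) -> (x1 -> (x2 | x1))) = 0 <-> 1 = 0

0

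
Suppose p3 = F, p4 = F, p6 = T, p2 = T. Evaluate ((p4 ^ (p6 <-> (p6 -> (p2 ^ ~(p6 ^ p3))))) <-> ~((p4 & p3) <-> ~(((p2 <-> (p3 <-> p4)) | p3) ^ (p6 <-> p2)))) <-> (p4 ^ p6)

p6 ^ p3 = T ^ F = T
~(p6 ^ p3) = ~T = F
p2 ^ ~(p6 ^ p3) = T ^ F = T
p6 -> (p2 ^ ~(p6 ^ p3)) = T -> T = T
p6 <-> (p6 -> (p2 ^ ~(p6 ^ p3))) = T <-> T = T
p4 ^ (p6 <-> (p6 -> (p2 ^ ~(p6 ^ p3)))) = F ^ T = T
p4 & p3 = F & F = F
p3 <-> p4 = F <-> F = T
p2 <-> (p3 <-> p4) = T <-> T = T
(p2 <-> (p3 <-> p4)) | p3 = T | F = T
p6 <-> p2 = T <-> T = T
((p2 <-> (p3 <-> p4)) | p3) ^ (p6 <-> p2) = T ^ T = F
~(((p2 <-> (p3 <-> p4)) | p3) ^ (p6 <-> p2)) = ~F = T
(p4 & p3) <-> ~(((p2 <-> (p3 <-> p4)) | p3) ^ (p6 <-> p2)) = F <-> T = F
~((p4 & p3) <-> ~(((p2 <-> (p3 <-> p4)) | p3) ^ (p6 <-> p2))) = ~F = T
(p4 ^ (p6 <-> (p6 -> (p2 ^ ~(p6 ^ p3))))) <-> ~((p4 & p3) <-> ~(((p2 <-> (p3 <-> p4)) | p3) ^ (p6 <-> p2))) = T <-> T = T
p4 ^ p6 = F ^ T = T
((p4 ^ (p6 <-> (p6 -> (p2 ^ ~(p6 ^ p3))))) <-> ~((p4 & p3) <-> ~(((p2 <-> (p3 <-> p4)) | p3) ^ (p6 <-> p2)))) <-> (p4 ^ p6) = T <-> T = T

T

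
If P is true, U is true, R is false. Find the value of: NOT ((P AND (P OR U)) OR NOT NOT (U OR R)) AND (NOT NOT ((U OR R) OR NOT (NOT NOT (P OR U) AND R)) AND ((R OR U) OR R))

false

P OR U = true OR true = true
P AND (P OR U) = true AND true = true
U OR R = true OR false = true
NOT (U OR R) = NOT true = false
NOT NOT (U OR R) = NOT false = true
(P AND (P OR U)) OR NOT NOT (U OR R) = true OR true = true
NOT ((P AND (P OR U)) OR NOT NOT (U OR R)) = NOT true = false
U OR R = true OR false = true
P OR U = true OR true = true
NOT (P OR U) = NOT true = false
NOT NOT (P OR U) = NOT false = true
NOT NOT (P OR U) AND R = true AND false = false
NOT (NOT NOT (P OR U) AND R) = NOT false = true
(U OR R) OR NOT (NOT NOT (P OR U) AND R) = true OR true = true
NOT ((U OR R) OR NOT (NOT NOT (P OR U) AND R)) = NOT true = false
NOT NOT ((U OR R) OR NOT (NOT NOT (P OR U) AND R)) = NOT false = true
R OR U = false OR true = true
(R OR U) OR R = true OR false = true
NOT NOT ((U OR R) OR NOT (NOT NOT (P OR U) AND R)) AND ((R OR U) OR R) = true AND true = true
NOT ((P AND (P OR U)) OR NOT NOT (U OR R)) AND (NOT NOT ((U OR R) OR NOT (NOT NOT (P OR U) AND R)) AND ((R OR U) OR R)) = false AND true = false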